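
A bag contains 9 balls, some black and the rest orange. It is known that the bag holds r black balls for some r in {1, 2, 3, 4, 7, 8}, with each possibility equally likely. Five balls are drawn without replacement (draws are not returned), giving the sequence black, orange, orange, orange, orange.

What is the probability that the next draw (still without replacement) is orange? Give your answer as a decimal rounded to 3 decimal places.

The likelihood of the observed sequence under each hypothesis: P(data | r = 1) = (1/9)(8/8)(7/7)(6/6)(5/5) = 1/9; P(data | r = 2) = (2/9)(7/8)(6/7)(5/6)(4/5) = 1/9; P(data | r = 3) = (3/9)(6/8)(5/7)(4/6)(3/5) = 1/14; P(data | r = 4) = (4/9)(5/8)(4/7)(3/6)(2/5) = 2/63; P(data | r = 7) = (7/9)(2/8)(1/7)(0/6) = 0; P(data | r = 8) = (8/9)(1/8)(0/7) = 0.
Multiplying each by its prior: 1/6 · 1/9 = 1/54, 1/6 · 1/9 = 1/54, 1/6 · 1/14 = 1/84, 1/6 · 2/63 = 1/189, 1/6 · 0 = 0, 1/6 · 0 = 0; summing to 41/756.
Dividing through by the total gives posterior P(r = 1 | data) = 14/41, P(r = 2 | data) = 14/41, P(r = 3 | data) = 9/41, P(r = 4 | data) = 4/41, P(r = 7 | data) = 0, P(r = 8 | data) = 0.
Averaging over the posterior, P(orange next | data) = (1)(14/41) + (3/4)(14/41) + (1/2)(9/41) + (1/4)(4/41) = 30/41.

0.732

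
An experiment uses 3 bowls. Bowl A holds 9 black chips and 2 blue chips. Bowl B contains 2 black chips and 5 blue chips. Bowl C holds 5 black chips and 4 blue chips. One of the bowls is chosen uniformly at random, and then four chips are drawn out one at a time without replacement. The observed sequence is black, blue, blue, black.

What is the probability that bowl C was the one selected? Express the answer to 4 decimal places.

For each hypothesis, P(data | H) works out to: P(data | bowl A) = (9/11)(2/10)(1/9)(8/8) = 0.018182; P(data | bowl B) = (2/7)(5/6)(4/5)(1/4) = 0.047619; P(data | bowl C) = (5/9)(4/8)(3/7)(4/6) = 0.079365.
Weighting by the prior gives 1/3 · 0.018182 = 0.0060606, 1/3 · 0.047619 = 0.015873, 1/3 · 0.079365 = 0.026455; these sum to 0.048389.
Hence P(bowl C | data) = (0.026455) / (0.048389) = 0.54672.

0.5467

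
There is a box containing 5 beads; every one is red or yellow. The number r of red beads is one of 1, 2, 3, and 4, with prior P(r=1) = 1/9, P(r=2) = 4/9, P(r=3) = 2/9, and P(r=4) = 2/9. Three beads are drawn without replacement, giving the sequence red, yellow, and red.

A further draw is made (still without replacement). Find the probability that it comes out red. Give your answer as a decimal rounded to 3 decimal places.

The likelihood of the observed sequence under each hypothesis: P(data | r = 1) = (1/5)(4/4)(0/3) = 0; P(data | r = 2) = (2/5)(3/4)(1/3) = 1/10; P(data | r = 3) = (3/5)(2/4)(2/3) = 1/5; P(data | r = 4) = (4/5)(1/4)(3/3) = 1/5.
The prior-weighted likelihoods are 1/9 · 0 = 0, 4/9 · 1/10 = 2/45, 2/9 · 1/5 = 2/45, 2/9 · 1/5 = 2/45; these sum to 2/15.
The posterior is then P(r = 1 | data) = 0, P(r = 2 | data) = 1/3, P(r = 3 | data) = 1/3, P(r = 4 | data) = 1/3.
So P(red next | data) = Σ P(red next | H) P(H | data) = (0)(1/3) + (1/2)(1/3) + (1)(1/3) = 1/2.

0.500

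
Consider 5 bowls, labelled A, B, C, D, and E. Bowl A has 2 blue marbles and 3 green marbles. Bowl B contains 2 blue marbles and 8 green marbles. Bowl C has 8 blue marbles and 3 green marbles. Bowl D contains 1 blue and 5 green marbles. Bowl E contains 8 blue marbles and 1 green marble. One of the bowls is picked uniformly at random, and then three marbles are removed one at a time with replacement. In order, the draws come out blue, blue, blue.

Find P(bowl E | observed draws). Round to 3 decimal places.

0.604

Compute the likelihood of the observed sequence for each case: P(data | bowl A) = (2/5)(2/5)(2/5) = 0.064; P(data | bowl B) = (2/10)(2/10)(2/10) = 0.008; P(data | bowl C) = (8/11)(8/11)(8/11) = 0.38467; P(data | bowl D) = (1/6)(1/6)(1/6) = 0.0046296; P(data | bowl E) = (8/9)(8/9)(8/9) = 0.70233.
Multiplying each by its prior: 1/5 · 0.064 = 0.0128, 1/5 · 0.008 = 0.0016, 1/5 · 0.38467 = 0.076935, 1/5 · 0.0046296 = 0.00092593, 1/5 · 0.70233 = 0.14047; summing to 0.23273.
Hence P(bowl E | data) = (0.14047) / (0.23273) = 0.60357.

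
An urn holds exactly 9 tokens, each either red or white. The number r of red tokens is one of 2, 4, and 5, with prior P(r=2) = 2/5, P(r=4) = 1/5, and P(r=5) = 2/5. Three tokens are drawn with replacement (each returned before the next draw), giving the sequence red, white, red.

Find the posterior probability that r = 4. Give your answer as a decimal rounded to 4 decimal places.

0.2381

For each hypothesis, P(data | H) works out to: P(data | r = 2) = (2/9)(7/9)(2/9) = 0.038409; P(data | r = 4) = (4/9)(5/9)(4/9) = 0.10974; P(data | r = 5) = (5/9)(4/9)(5/9) = 0.13717.
Weighting by the prior gives 2/5 · 0.038409 = 0.015364, 1/5 · 0.10974 = 0.021948, 2/5 · 0.13717 = 0.05487; summing to 0.092181.
Hence P(r = 4 | data) = (0.021948) / (0.092181) = 0.2381.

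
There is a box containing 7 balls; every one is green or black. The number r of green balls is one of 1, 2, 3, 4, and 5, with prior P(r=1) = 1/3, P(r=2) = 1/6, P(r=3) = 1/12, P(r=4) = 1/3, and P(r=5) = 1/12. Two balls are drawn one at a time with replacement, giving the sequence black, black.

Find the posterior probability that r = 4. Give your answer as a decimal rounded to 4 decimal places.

0.1440

For each hypothesis, P(data | H) works out to: P(data | r = 1) = (6/7)(6/7) = 36/49; P(data | r = 2) = (5/7)(5/7) = 25/49; P(data | r = 3) = (4/7)(4/7) = 16/49; P(data | r = 4) = (3/7)(3/7) = 9/49; P(data | r = 5) = (2/7)(2/7) = 4/49.
Multiplying each by its prior: 1/3 · 36/49 = 12/49, 1/6 · 25/49 = 25/294, 1/12 · 16/49 = 4/147, 1/3 · 9/49 = 3/49, 1/12 · 4/49 = 1/147; these sum to 125/294.
Hence P(r = 4 | data) = (3/49) / (125/294) = 18/125.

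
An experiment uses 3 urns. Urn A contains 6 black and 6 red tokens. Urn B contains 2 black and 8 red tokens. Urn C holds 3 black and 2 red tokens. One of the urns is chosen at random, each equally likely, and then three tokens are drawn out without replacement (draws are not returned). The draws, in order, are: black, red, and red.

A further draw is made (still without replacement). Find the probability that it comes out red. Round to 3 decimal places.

Compute the likelihood of the observed sequence for each case: P(data | urn A) = (6/12)(6/11)(5/10) = 0.13636; P(data | urn B) = (2/10)(8/9)(7/8) = 0.15556; P(data | urn C) = (3/5)(2/4)(1/3) = 0.1.
The prior-weighted likelihoods are 1/3 · 0.13636 = 0.045455, 1/3 · 0.15556 = 0.051852, 1/3 · 0.1 = 0.033333; these sum to 0.13064.
Dividing through by the total gives posterior P(urn A | data) = 0.34794, P(urn B | data) = 0.39691, P(urn C | data) = 0.25515.
Averaging over the posterior, P(red next | data) = (4/9)(0.34794) + (6/7)(0.39691) + (0)(0.25515) = 0.49485.

0.495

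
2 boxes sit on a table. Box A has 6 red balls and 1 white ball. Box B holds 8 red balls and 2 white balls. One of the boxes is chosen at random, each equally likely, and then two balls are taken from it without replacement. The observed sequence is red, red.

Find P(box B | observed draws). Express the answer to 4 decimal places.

Compute the likelihood of the observed sequence for each case: P(data | box A) = (6/7)(5/6) = 5/7; P(data | box B) = (8/10)(7/9) = 28/45.
The prior-weighted likelihoods are 1/2 · 5/7 = 5/14, 1/2 · 28/45 = 14/45; these sum to 421/630.
So P(box B | data) = (14/45) / (421/630) = 196/421.

0.4656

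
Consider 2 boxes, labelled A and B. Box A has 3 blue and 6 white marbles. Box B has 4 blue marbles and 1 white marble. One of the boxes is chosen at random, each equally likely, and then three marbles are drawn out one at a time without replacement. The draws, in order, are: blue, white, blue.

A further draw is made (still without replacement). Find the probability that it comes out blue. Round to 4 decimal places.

0.7807

Compute the likelihood of the observed sequence for each case: P(data | box A) = (3/9)(6/8)(2/7) = 1/14; P(data | box B) = (4/5)(1/4)(3/3) = 1/5.
The prior-weighted likelihoods are 1/2 · 1/14 = 1/28, 1/2 · 1/5 = 1/10; with total 19/140.
Dividing through by the total gives posterior P(box A | data) = 5/19, P(box B | data) = 14/19.
The predictive probability is P(blue next | data) = (1/6)(5/19) + (1)(14/19) = 89/114.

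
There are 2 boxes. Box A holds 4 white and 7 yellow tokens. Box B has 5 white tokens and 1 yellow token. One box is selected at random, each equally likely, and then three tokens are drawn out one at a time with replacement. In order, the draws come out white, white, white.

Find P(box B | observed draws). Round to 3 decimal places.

0.923

For each hypothesis, P(data | H) works out to: P(data | box A) = (4/11)(4/11)(4/11) = 0.048084; P(data | box B) = (5/6)(5/6)(5/6) = 0.5787.
Weighting by the prior gives 1/2 · 0.048084 = 0.024042, 1/2 · 0.5787 = 0.28935; with total 0.31339.
Therefore the posterior P(box B | data) = (0.28935) / (0.31339) = 0.92328.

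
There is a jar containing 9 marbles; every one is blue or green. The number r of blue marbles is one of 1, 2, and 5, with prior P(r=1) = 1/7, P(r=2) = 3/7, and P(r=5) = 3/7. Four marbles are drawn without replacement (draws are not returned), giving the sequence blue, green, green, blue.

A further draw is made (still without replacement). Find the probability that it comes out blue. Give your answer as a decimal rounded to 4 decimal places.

0.4444

The likelihood of the observed sequence under each hypothesis: P(data | r = 1) = (1/9)(8/8)(7/7)(0/6) = 0; P(data | r = 2) = (2/9)(7/8)(6/7)(1/6) = 1/36; P(data | r = 5) = (5/9)(4/8)(3/7)(4/6) = 5/63.
The prior-weighted likelihoods are 1/7 · 0 = 0, 3/7 · 1/36 = 1/84, 3/7 · 5/63 = 5/147; these sum to 9/196.
Normalising, the posterior is P(r = 1 | data) = 0, P(r = 2 | data) = 7/27, P(r = 5 | data) = 20/27.
So P(blue next | data) = Σ P(blue next | H) P(H | data) = (0)(7/27) + (3/5)(20/27) = 4/9.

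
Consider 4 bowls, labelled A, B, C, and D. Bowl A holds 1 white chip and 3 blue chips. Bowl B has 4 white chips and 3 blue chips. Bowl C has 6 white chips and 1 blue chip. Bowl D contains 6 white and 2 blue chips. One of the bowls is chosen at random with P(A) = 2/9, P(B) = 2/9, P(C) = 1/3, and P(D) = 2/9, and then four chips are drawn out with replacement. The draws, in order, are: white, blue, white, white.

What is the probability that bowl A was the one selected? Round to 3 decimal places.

For each hypothesis, P(data | H) works out to: P(data | bowl A) = (1/4)(3/4)(1/4)(1/4) = 0.011719; P(data | bowl B) = (4/7)(3/7)(4/7)(4/7) = 0.079967; P(data | bowl C) = (6/7)(1/7)(6/7)(6/7) = 0.089963; P(data | bowl D) = (6/8)(2/8)(6/8)(6/8) = 0.10547.
Multiplying each by its prior: 2/9 · 0.011719 = 0.0026042, 2/9 · 0.079967 = 0.01777, 1/3 · 0.089963 = 0.029988, 2/9 · 0.10547 = 0.023438; with total 0.0738.
So P(bowl A | data) = (0.0026042) / (0.0738) = 0.035287.

0.035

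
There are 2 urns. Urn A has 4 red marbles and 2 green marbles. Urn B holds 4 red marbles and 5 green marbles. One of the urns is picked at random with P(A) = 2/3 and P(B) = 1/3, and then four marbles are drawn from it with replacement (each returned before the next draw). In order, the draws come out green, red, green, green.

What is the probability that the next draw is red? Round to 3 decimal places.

0.532

Under each hypothesis, the probability of the observed sequence is: P(data | urn A) = (2/6)(4/6)(2/6)(2/6) = 0.024691; P(data | urn B) = (5/9)(4/9)(5/9)(5/9) = 0.076208.
The prior-weighted likelihoods are 2/3 · 0.024691 = 0.016461, 1/3 · 0.076208 = 0.025403; these sum to 0.041864.
The posterior is then P(urn A | data) = 0.3932, P(urn B | data) = 0.6068.
Averaging over the posterior, P(red next | data) = (2/3)(0.3932) + (4/9)(0.6068) = 0.53182.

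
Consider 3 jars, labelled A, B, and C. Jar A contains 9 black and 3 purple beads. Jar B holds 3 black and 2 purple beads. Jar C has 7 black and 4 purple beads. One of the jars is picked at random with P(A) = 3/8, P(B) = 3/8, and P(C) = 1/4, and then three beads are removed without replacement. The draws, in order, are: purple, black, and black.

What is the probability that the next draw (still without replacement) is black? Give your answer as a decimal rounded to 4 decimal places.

0.6250

For each hypothesis, P(data | H) works out to: P(data | jar A) = (3/12)(9/11)(8/10) = 9/55; P(data | jar B) = (2/5)(3/4)(2/3) = 1/5; P(data | jar C) = (4/11)(7/10)(6/9) = 28/165.
Multiplying each by its prior: 3/8 · 9/55 = 27/440, 3/8 · 1/5 = 3/40, 1/4 · 28/165 = 7/165; these sum to 59/330.
The posterior is then P(jar A | data) = 81/236, P(jar B | data) = 99/236, P(jar C | data) = 14/59.
The predictive probability is P(black next | data) = (7/9)(81/236) + (1/2)(99/236) + (5/8)(14/59) = 5/8.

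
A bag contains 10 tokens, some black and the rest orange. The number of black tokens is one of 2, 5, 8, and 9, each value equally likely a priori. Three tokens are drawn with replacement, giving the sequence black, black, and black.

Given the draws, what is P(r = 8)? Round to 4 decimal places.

0.3726

The likelihood of the observed sequence under each hypothesis: P(data | r = 2) = (2/10)(2/10)(2/10) = 0.008; P(data | r = 5) = (5/10)(5/10)(5/10) = 0.125; P(data | r = 8) = (8/10)(8/10)(8/10) = 0.512; P(data | r = 9) = (9/10)(9/10)(9/10) = 0.729.
Multiplying each by its prior: 1/4 · 0.008 = 0.002, 1/4 · 0.125 = 0.03125, 1/4 · 0.512 = 0.128, 1/4 · 0.729 = 0.18225; summing to 0.3435.
Hence P(r = 8 | data) = (0.128) / (0.3435) = 0.37263.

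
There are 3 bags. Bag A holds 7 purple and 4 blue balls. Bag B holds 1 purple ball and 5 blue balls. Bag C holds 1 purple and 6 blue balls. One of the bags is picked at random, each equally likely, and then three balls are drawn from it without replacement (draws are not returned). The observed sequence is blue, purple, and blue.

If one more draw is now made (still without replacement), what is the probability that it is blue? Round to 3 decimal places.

0.839

Under each hypothesis, the probability of the observed sequence is: P(data | bag A) = (4/11)(7/10)(3/9) = 0.084848; P(data | bag B) = (5/6)(1/5)(4/4) = 0.16667; P(data | bag C) = (6/7)(1/6)(5/5) = 0.14286.
Weighting by the prior gives 1/3 · 0.084848 = 0.028283, 1/3 · 0.16667 = 0.055556, 1/3 · 0.14286 = 0.047619; with total 0.13146.
The posterior is then P(bag A | data) = 0.21515, P(bag B | data) = 0.42261, P(bag C | data) = 0.36224.
The predictive probability is P(blue next | data) = (1/4)(0.21515) + (1)(0.42261) + (1)(0.36224) = 0.83864.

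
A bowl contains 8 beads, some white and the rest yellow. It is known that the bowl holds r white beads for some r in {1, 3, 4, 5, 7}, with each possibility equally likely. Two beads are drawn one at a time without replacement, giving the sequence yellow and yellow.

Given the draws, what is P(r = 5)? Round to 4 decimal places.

0.0750

Compute the likelihood of the observed sequence for each case: P(data | r = 1) = (7/8)(6/7) = 3/4; P(data | r = 3) = (5/8)(4/7) = 5/14; P(data | r = 4) = (4/8)(3/7) = 3/14; P(data | r = 5) = (3/8)(2/7) = 3/28; P(data | r = 7) = (1/8)(0/7) = 0.
Weighting by the prior gives 1/5 · 3/4 = 3/20, 1/5 · 5/14 = 1/14, 1/5 · 3/14 = 3/70, 1/5 · 3/28 = 3/140, 1/5 · 0 = 0; summing to 2/7.
By Bayes' rule, P(r = 5 | data) = (3/140) / (2/7) = 3/40.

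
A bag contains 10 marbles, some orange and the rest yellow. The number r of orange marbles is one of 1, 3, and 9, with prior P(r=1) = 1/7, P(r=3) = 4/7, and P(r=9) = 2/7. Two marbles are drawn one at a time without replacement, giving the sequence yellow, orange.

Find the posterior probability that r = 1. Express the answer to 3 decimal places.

Under each hypothesis, the probability of the observed sequence is: P(data | r = 1) = (9/10)(1/9) = 1/10; P(data | r = 3) = (7/10)(3/9) = 7/30; P(data | r = 9) = (1/10)(9/9) = 1/10.
Multiplying each by its prior: 1/7 · 1/10 = 1/70, 4/7 · 7/30 = 2/15, 2/7 · 1/10 = 1/35; summing to 37/210.
Hence P(r = 1 | data) = (1/70) / (37/210) = 3/37.

0.081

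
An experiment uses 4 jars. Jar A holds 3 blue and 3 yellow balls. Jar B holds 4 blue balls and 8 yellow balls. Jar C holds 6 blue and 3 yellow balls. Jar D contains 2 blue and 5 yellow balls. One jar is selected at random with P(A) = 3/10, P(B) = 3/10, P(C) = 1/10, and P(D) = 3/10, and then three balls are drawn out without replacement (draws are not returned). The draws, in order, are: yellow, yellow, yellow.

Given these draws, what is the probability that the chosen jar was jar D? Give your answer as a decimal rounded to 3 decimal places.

0.481

The likelihood of the observed sequence under each hypothesis: P(data | jar A) = (3/6)(2/5)(1/4) = 0.05; P(data | jar B) = (8/12)(7/11)(6/10) = 0.25455; P(data | jar C) = (3/9)(2/8)(1/7) = 0.011905; P(data | jar D) = (5/7)(4/6)(3/5) = 0.28571.
The prior-weighted likelihoods are 3/10 · 0.05 = 0.015, 3/10 · 0.25455 = 0.076364, 1/10 · 0.011905 = 0.0011905, 3/10 · 0.28571 = 0.085714; summing to 0.17827.
By Bayes' rule, P(jar D | data) = (0.085714) / (0.17827) = 0.48082.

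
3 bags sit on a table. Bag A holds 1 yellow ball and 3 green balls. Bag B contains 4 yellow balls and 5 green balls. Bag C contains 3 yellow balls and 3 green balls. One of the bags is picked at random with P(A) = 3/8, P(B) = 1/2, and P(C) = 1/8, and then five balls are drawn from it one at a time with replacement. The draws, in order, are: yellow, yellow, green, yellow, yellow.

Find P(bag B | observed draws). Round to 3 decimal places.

0.684

Compute the likelihood of the observed sequence for each case: P(data | bag A) = (1/4)(1/4)(3/4)(1/4)(1/4) = 0.0029297; P(data | bag B) = (4/9)(4/9)(5/9)(4/9)(4/9) = 0.021677; P(data | bag C) = (3/6)(3/6)(3/6)(3/6)(3/6) = 0.03125.
Weighting by the prior gives 3/8 · 0.0029297 = 0.0010986, 1/2 · 0.021677 = 0.010838, 1/8 · 0.03125 = 0.0039062; these sum to 0.015843.
So P(bag B | data) = (0.010838) / (0.015843) = 0.6841.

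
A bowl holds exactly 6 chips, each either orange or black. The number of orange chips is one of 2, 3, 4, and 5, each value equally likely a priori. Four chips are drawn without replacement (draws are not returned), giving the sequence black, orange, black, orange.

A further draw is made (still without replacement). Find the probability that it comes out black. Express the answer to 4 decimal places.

Under each hypothesis, the probability of the observed sequence is: P(data | r = 2) = (4/6)(2/5)(3/4)(1/3) = 1/15; P(data | r = 3) = (3/6)(3/5)(2/4)(2/3) = 1/10; P(data | r = 4) = (2/6)(4/5)(1/4)(3/3) = 1/15; P(data | r = 5) = (1/6)(5/5)(0/4) = 0.
Multiplying each by its prior: 1/4 · 1/15 = 1/60, 1/4 · 1/10 = 1/40, 1/4 · 1/15 = 1/60, 1/4 · 0 = 0; these sum to 7/120.
Normalising, the posterior is P(r = 2 | data) = 2/7, P(r = 3 | data) = 3/7, P(r = 4 | data) = 2/7, P(r = 5 | data) = 0.
The predictive probability is P(black next | data) = (1)(2/7) + (1/2)(3/7) + (0)(2/7) = 1/2.

0.5000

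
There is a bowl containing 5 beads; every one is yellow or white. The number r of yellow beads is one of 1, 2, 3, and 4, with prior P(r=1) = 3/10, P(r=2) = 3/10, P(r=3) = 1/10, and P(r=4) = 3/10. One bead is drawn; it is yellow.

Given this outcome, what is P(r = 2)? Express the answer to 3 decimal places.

0.250

For each hypothesis, P(data | H) works out to: P(data | r = 1) = (1/5) = 1/5; P(data | r = 2) = (2/5) = 2/5; P(data | r = 3) = (3/5) = 3/5; P(data | r = 4) = (4/5) = 4/5.
Weighting by the prior gives 3/10 · 1/5 = 3/50, 3/10 · 2/5 = 3/25, 1/10 · 3/5 = 3/50, 3/10 · 4/5 = 6/25; with total 12/25.
So P(r = 2 | data) = (3/25) / (12/25) = 1/4.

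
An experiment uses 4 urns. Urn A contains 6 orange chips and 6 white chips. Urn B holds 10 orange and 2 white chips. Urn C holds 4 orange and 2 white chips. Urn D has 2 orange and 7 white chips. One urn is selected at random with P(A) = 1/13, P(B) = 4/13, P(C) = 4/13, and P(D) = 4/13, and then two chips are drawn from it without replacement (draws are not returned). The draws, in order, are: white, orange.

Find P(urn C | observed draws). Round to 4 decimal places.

0.3917

For each hypothesis, P(data | H) works out to: P(data | urn A) = (6/12)(6/11) = 0.27273; P(data | urn B) = (2/12)(10/11) = 0.15152; P(data | urn C) = (2/6)(4/5) = 0.26667; P(data | urn D) = (7/9)(2/8) = 0.19444.
The prior-weighted likelihoods are 1/13 · 0.27273 = 0.020979, 4/13 · 0.15152 = 0.04662, 4/13 · 0.26667 = 0.082051, 4/13 · 0.19444 = 0.059829; summing to 0.20948.
By Bayes' rule, P(urn C | data) = (0.082051) / (0.20948) = 0.39169.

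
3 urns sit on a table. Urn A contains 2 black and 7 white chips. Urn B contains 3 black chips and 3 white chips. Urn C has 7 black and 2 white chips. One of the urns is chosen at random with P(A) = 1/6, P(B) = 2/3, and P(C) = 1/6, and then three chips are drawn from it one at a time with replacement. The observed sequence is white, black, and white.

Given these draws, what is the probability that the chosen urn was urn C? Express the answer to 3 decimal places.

0.057

Under each hypothesis, the probability of the observed sequence is: P(data | urn A) = (7/9)(2/9)(7/9) = 0.13443; P(data | urn B) = (3/6)(3/6)(3/6) = 0.125; P(data | urn C) = (2/9)(7/9)(2/9) = 0.038409.
Weighting by the prior gives 1/6 · 0.13443 = 0.022405, 2/3 · 0.125 = 0.083333, 1/6 · 0.038409 = 0.0064015; these sum to 0.11214.
Therefore the posterior P(urn C | data) = (0.0064015) / (0.11214) = 0.057085.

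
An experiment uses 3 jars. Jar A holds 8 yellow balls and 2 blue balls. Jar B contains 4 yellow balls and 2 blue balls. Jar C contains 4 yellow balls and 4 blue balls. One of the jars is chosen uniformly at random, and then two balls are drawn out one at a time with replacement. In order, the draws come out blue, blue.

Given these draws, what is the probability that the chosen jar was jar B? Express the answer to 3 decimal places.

0.277

Compute the likelihood of the observed sequence for each case: P(data | jar A) = (2/10)(2/10) = 0.04; P(data | jar B) = (2/6)(2/6) = 0.11111; P(data | jar C) = (4/8)(4/8) = 0.25.
The prior-weighted likelihoods are 1/3 · 0.04 = 0.013333, 1/3 · 0.11111 = 0.037037, 1/3 · 0.25 = 0.083333; summing to 0.1337.
So P(jar B | data) = (0.037037) / (0.1337) = 0.27701.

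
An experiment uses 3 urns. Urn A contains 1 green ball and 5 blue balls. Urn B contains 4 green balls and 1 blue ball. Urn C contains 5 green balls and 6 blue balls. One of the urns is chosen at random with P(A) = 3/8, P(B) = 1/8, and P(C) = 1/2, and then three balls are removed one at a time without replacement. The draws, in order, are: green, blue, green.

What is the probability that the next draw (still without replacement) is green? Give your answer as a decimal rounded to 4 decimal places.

0.5575

For each hypothesis, P(data | H) works out to: P(data | urn A) = (1/6)(5/5)(0/4) = 0; P(data | urn B) = (4/5)(1/4)(3/3) = 0.2; P(data | urn C) = (5/11)(6/10)(4/9) = 0.12121.
Weighting by the prior gives 3/8 · 0 = 0, 1/8 · 0.2 = 0.025, 1/2 · 0.12121 = 0.060606; summing to 0.085606.
Dividing through by the total gives posterior P(urn A | data) = 0, P(urn B | data) = 0.29204, P(urn C | data) = 0.70796.
Averaging over the posterior, P(green next | data) = (1)(0.29204) + (3/8)(0.70796) = 0.55752.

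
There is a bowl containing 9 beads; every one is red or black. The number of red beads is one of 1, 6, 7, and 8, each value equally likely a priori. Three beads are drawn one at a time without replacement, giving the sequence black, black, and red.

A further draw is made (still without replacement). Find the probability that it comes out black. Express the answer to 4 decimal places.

0.5849

For each hypothesis, P(data | H) works out to: P(data | r = 1) = (8/9)(7/8)(1/7) = 0.11111; P(data | r = 6) = (3/9)(2/8)(6/7) = 0.071429; P(data | r = 7) = (2/9)(1/8)(7/7) = 0.027778; P(data | r = 8) = (1/9)(0/8) = 0.
Weighting by the prior gives 1/4 · 0.11111 = 0.027778, 1/4 · 0.071429 = 0.017857, 1/4 · 0.027778 = 0.0069444, 1/4 · 0 = 0; summing to 0.052579.
Dividing through by the total gives posterior P(r = 1 | data) = 0.5283, P(r = 6 | data) = 0.33962, P(r = 7 | data) = 0.13208, P(r = 8 | data) = 0.
So P(black next | data) = Σ P(black next | H) P(H | data) = (1)(0.5283) + (1/6)(0.33962) + (0)(0.13208) = 0.58491.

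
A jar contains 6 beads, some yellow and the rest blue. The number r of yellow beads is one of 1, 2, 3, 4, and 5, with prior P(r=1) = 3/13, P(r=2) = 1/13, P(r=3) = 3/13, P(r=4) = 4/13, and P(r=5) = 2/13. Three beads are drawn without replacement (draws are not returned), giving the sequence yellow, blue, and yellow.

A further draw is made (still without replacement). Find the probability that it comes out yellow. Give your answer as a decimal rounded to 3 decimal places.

0.616

The likelihood of the observed sequence under each hypothesis: P(data | r = 1) = (1/6)(5/5)(0/4) = 0; P(data | r = 2) = (2/6)(4/5)(1/4) = 1/15; P(data | r = 3) = (3/6)(3/5)(2/4) = 3/20; P(data | r = 4) = (4/6)(2/5)(3/4) = 1/5; P(data | r = 5) = (5/6)(1/5)(4/4) = 1/6.
Multiplying each by its prior: 3/13 · 0 = 0, 1/13 · 1/15 = 1/195, 3/13 · 3/20 = 9/260, 4/13 · 1/5 = 4/65, 2/13 · 1/6 = 1/39; with total 33/260.
Dividing through by the total gives posterior P(r = 1 | data) = 0, P(r = 2 | data) = 4/99, P(r = 3 | data) = 3/11, P(r = 4 | data) = 16/33, P(r = 5 | data) = 20/99.
Averaging over the posterior, P(yellow next | data) = (0)(4/99) + (1/3)(3/11) + (2/3)(16/33) + (1)(20/99) = 61/99.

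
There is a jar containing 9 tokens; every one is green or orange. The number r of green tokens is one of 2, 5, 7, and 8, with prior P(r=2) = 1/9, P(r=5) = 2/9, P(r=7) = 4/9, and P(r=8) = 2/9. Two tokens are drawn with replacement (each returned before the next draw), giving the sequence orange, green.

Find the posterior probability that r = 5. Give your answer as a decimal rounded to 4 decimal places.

0.3175

For each hypothesis, P(data | H) works out to: P(data | r = 2) = (7/9)(2/9) = 14/81; P(data | r = 5) = (4/9)(5/9) = 20/81; P(data | r = 7) = (2/9)(7/9) = 14/81; P(data | r = 8) = (1/9)(8/9) = 8/81.
Multiplying each by its prior: 1/9 · 14/81 = 14/729, 2/9 · 20/81 = 40/729, 4/9 · 14/81 = 56/729, 2/9 · 8/81 = 16/729; with total 14/81.
So P(r = 5 | data) = (40/729) / (14/81) = 20/63.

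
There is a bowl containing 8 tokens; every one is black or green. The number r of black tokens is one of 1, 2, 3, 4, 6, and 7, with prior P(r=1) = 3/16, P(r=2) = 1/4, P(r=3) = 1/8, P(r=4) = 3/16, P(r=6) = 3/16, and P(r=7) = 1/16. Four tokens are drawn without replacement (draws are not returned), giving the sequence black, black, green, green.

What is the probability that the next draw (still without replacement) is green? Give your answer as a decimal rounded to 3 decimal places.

For each hypothesis, P(data | H) works out to: P(data | r = 1) = (1/8)(0/7) = 0; P(data | r = 2) = (2/8)(1/7)(6/6)(5/5) = 1/28; P(data | r = 3) = (3/8)(2/7)(5/6)(4/5) = 1/14; P(data | r = 4) = (4/8)(3/7)(4/6)(3/5) = 3/35; P(data | r = 6) = (6/8)(5/7)(2/6)(1/5) = 1/28; P(data | r = 7) = (7/8)(6/7)(1/6)(0/5) = 0.
Weighting by the prior gives 3/16 · 0 = 0, 1/4 · 1/28 = 1/112, 1/8 · 1/14 = 1/112, 3/16 · 3/35 = 9/560, 3/16 · 1/28 = 3/448, 1/16 · 0 = 0; summing to 13/320.
Dividing through by the total gives posterior P(r = 1 | data) = 0, P(r = 2 | data) = 20/91, P(r = 3 | data) = 20/91, P(r = 4 | data) = 36/91, P(r = 6 | data) = 15/91, P(r = 7 | data) = 0.
So P(green next | data) = Σ P(green next | H) P(H | data) = (1)(20/91) + (3/4)(20/91) + (1/2)(36/91) + (0)(15/91) = 53/91.

0.582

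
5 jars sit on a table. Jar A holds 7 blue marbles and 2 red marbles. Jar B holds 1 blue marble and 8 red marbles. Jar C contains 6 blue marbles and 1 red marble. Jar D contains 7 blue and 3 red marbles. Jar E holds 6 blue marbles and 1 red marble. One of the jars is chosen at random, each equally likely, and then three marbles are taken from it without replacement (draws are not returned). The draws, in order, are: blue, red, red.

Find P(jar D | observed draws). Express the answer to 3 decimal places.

The likelihood of the observed sequence under each hypothesis: P(data | jar A) = (7/9)(2/8)(1/7) = 0.027778; P(data | jar B) = (1/9)(8/8)(7/7) = 0.11111; P(data | jar C) = (6/7)(1/6)(0/5) = 0; P(data | jar D) = (7/10)(3/9)(2/8) = 0.058333; P(data | jar E) = (6/7)(1/6)(0/5) = 0.
Weighting by the prior gives 1/5 · 0.027778 = 0.0055556, 1/5 · 0.11111 = 0.022222, 1/5 · 0 = 0, 1/5 · 0.058333 = 0.011667, 1/5 · 0 = 0; summing to 0.039444.
By Bayes' rule, P(jar D | data) = (0.011667) / (0.039444) = 0.29577.

0.296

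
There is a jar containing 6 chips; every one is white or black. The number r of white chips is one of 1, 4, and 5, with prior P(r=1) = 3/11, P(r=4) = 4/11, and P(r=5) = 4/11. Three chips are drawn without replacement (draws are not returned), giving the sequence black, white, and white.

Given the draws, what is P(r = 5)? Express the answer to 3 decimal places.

0.455

Under each hypothesis, the probability of the observed sequence is: P(data | r = 1) = (5/6)(1/5)(0/4) = 0; P(data | r = 4) = (2/6)(4/5)(3/4) = 1/5; P(data | r = 5) = (1/6)(5/5)(4/4) = 1/6.
Weighting by the prior gives 3/11 · 0 = 0, 4/11 · 1/5 = 4/55, 4/11 · 1/6 = 2/33; with total 2/15.
Therefore the posterior P(r = 5 | data) = (2/33) / (2/15) = 5/11.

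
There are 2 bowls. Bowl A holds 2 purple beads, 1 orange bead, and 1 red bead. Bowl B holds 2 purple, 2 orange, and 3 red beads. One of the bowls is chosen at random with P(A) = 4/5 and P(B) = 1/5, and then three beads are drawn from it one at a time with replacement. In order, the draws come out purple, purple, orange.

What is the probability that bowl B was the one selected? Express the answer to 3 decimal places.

0.085

The likelihood of the observed sequence under each hypothesis: P(data | bowl A) = (2/4)(2/4)(1/4) = 0.0625; P(data | bowl B) = (2/7)(2/7)(2/7) = 0.023324.
Weighting by the prior gives 4/5 · 0.0625 = 0.05, 1/5 · 0.023324 = 0.0046647; with total 0.054665.
Therefore the posterior P(bowl B | data) = (0.0046647) / (0.054665) = 0.085333.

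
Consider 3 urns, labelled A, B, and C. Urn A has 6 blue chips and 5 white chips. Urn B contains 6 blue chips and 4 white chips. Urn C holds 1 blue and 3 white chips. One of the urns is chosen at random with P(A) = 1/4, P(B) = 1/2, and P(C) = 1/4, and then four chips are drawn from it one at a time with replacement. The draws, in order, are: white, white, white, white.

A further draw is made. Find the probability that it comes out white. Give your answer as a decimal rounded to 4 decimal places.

0.6756

Under each hypothesis, the probability of the observed sequence is: P(data | urn A) = (5/11)(5/11)(5/11)(5/11) = 0.042688; P(data | urn B) = (4/10)(4/10)(4/10)(4/10) = 0.0256; P(data | urn C) = (3/4)(3/4)(3/4)(3/4) = 0.31641.
The prior-weighted likelihoods are 1/4 · 0.042688 = 0.010672, 1/2 · 0.0256 = 0.0128, 1/4 · 0.31641 = 0.079102; these sum to 0.10257.
Dividing through by the total gives posterior P(urn A | data) = 0.10404, P(urn B | data) = 0.12479, P(urn C | data) = 0.77117.
Averaging over the posterior, P(white next | data) = (5/11)(0.10404) + (2/5)(0.12479) + (3/4)(0.77117) = 0.67558.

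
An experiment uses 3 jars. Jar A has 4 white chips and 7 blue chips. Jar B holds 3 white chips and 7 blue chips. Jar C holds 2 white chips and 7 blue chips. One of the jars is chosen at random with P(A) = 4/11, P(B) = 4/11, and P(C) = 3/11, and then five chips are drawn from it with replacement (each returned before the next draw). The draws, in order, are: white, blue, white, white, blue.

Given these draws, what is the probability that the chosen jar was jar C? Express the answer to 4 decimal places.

The likelihood of the observed sequence under each hypothesis: P(data | jar A) = (4/11)(7/11)(4/11)(4/11)(7/11) = 0.019472; P(data | jar B) = (3/10)(7/10)(3/10)(3/10)(7/10) = 0.01323; P(data | jar C) = (2/9)(7/9)(2/9)(2/9)(7/9) = 0.0066386.
The prior-weighted likelihoods are 4/11 · 0.019472 = 0.0070808, 4/11 · 0.01323 = 0.0048109, 3/11 · 0.0066386 = 0.0018105; with total 0.013702.
Hence P(jar C | data) = (0.0018105) / (0.013702) = 0.13213.

0.1321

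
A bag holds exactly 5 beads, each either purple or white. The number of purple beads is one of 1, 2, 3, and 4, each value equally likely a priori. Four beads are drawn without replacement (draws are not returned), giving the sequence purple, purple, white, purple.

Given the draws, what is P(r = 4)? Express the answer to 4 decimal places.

The likelihood of the observed sequence under each hypothesis: P(data | r = 1) = (1/5)(0/4) = 0; P(data | r = 2) = (2/5)(1/4)(3/3)(0/2) = 0; P(data | r = 3) = (3/5)(2/4)(2/3)(1/2) = 1/10; P(data | r = 4) = (4/5)(3/4)(1/3)(2/2) = 1/5.
Weighting by the prior gives 1/4 · 0 = 0, 1/4 · 0 = 0, 1/4 · 1/10 = 1/40, 1/4 · 1/5 = 1/20; with total 3/40.
By Bayes' rule, P(r = 4 | data) = (1/20) / (3/40) = 2/3.

0.6667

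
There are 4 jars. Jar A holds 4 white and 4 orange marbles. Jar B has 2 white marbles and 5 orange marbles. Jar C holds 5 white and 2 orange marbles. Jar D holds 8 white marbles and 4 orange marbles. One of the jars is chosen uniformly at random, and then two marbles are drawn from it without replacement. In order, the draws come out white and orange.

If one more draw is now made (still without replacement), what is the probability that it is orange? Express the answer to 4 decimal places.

Compute the likelihood of the observed sequence for each case: P(data | jar A) = (4/8)(4/7) = 2/7; P(data | jar B) = (2/7)(5/6) = 5/21; P(data | jar C) = (5/7)(2/6) = 5/21; P(data | jar D) = (8/12)(4/11) = 8/33.
Multiplying each by its prior: 1/4 · 2/7 = 1/14, 1/4 · 5/21 = 5/84, 1/4 · 5/21 = 5/84, 1/4 · 8/33 = 2/33; these sum to 58/231.
Normalising, the posterior is P(jar A | data) = 33/116, P(jar B | data) = 55/232, P(jar C | data) = 55/232, P(jar D | data) = 7/29.
The predictive probability is P(orange next | data) = (1/2)(33/116) + (4/5)(55/232) + (1/5)(55/232) + (3/10)(7/29) = 131/290.

0.4517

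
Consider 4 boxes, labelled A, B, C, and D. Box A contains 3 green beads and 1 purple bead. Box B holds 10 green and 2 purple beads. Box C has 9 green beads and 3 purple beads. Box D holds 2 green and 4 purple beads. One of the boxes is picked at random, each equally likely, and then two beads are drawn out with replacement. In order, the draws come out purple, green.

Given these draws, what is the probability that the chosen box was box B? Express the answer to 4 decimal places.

For each hypothesis, P(data | H) works out to: P(data | box A) = (1/4)(3/4) = 3/16; P(data | box B) = (2/12)(10/12) = 5/36; P(data | box C) = (3/12)(9/12) = 3/16; P(data | box D) = (4/6)(2/6) = 2/9.
Weighting by the prior gives 1/4 · 3/16 = 3/64, 1/4 · 5/36 = 5/144, 1/4 · 3/16 = 3/64, 1/4 · 2/9 = 1/18; summing to 53/288.
Hence P(box B | data) = (5/144) / (53/288) = 10/53.

0.1887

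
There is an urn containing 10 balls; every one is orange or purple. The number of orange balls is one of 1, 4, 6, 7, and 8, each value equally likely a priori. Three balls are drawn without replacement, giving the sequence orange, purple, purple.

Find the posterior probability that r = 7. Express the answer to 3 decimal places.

0.130

Under each hypothesis, the probability of the observed sequence is: P(data | r = 1) = (1/10)(9/9)(8/8) = 0.1; P(data | r = 4) = (4/10)(6/9)(5/8) = 0.16667; P(data | r = 6) = (6/10)(4/9)(3/8) = 0.1; P(data | r = 7) = (7/10)(3/9)(2/8) = 0.058333; P(data | r = 8) = (8/10)(2/9)(1/8) = 0.022222.
Multiplying each by its prior: 1/5 · 0.1 = 0.02, 1/5 · 0.16667 = 0.033333, 1/5 · 0.1 = 0.02, 1/5 · 0.058333 = 0.011667, 1/5 · 0.022222 = 0.0044444; these sum to 0.089444.
Therefore the posterior P(r = 7 | data) = (0.011667) / (0.089444) = 0.13043.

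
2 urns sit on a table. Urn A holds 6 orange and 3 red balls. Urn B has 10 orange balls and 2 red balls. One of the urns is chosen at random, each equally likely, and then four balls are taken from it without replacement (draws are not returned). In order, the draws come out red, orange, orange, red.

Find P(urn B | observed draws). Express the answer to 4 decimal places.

The likelihood of the observed sequence under each hypothesis: P(data | urn A) = (3/9)(6/8)(5/7)(2/6) = 5/84; P(data | urn B) = (2/12)(10/11)(9/10)(1/9) = 1/66.
Weighting by the prior gives 1/2 · 5/84 = 5/168, 1/2 · 1/66 = 1/132; these sum to 23/616.
Hence P(urn B | data) = (1/132) / (23/616) = 14/69.

0.2029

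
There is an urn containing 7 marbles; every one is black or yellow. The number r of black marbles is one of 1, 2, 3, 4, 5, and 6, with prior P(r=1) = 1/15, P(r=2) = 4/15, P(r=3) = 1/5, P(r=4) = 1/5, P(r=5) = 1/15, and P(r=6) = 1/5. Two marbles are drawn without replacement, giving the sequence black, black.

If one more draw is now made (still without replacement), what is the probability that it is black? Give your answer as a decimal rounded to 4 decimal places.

Under each hypothesis, the probability of the observed sequence is: P(data | r = 1) = (1/7)(0/6) = 0; P(data | r = 2) = (2/7)(1/6) = 1/21; P(data | r = 3) = (3/7)(2/6) = 1/7; P(data | r = 4) = (4/7)(3/6) = 2/7; P(data | r = 5) = (5/7)(4/6) = 10/21; P(data | r = 6) = (6/7)(5/6) = 5/7.
Multiplying each by its prior: 1/15 · 0 = 0, 4/15 · 1/21 = 4/315, 1/5 · 1/7 = 1/35, 1/5 · 2/7 = 2/35, 1/15 · 10/21 = 2/63, 1/5 · 5/7 = 1/7; these sum to 86/315.
Normalising, the posterior is P(r = 1 | data) = 0, P(r = 2 | data) = 2/43, P(r = 3 | data) = 9/86, P(r = 4 | data) = 9/43, P(r = 5 | data) = 5/43, P(r = 6 | data) = 45/86.
The predictive probability is P(black next | data) = (0)(2/43) + (1/5)(9/86) + (2/5)(9/43) + (3/5)(5/43) + (4/5)(45/86) = 51/86.

0.5930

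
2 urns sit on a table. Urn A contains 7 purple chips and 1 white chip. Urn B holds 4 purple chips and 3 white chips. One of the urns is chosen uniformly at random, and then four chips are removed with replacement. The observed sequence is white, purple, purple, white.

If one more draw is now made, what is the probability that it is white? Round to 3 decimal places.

Under each hypothesis, the probability of the observed sequence is: P(data | urn A) = (1/8)(7/8)(7/8)(1/8) = 0.011963; P(data | urn B) = (3/7)(4/7)(4/7)(3/7) = 0.059975.
Weighting by the prior gives 1/2 · 0.011963 = 0.0059814, 1/2 · 0.059975 = 0.029988; with total 0.035969.
Dividing through by the total gives posterior P(urn A | data) = 0.16629, P(urn B | data) = 0.83371.
The predictive probability is P(white next | data) = (1/8)(0.16629) + (3/7)(0.83371) = 0.37809.

0.378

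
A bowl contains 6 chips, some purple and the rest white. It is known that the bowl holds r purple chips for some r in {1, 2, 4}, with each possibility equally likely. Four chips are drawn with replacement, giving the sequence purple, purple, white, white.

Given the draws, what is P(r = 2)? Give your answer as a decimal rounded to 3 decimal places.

Compute the likelihood of the observed sequence for each case: P(data | r = 1) = (1/6)(1/6)(5/6)(5/6) = 0.01929; P(data | r = 2) = (2/6)(2/6)(4/6)(4/6) = 0.049383; P(data | r = 4) = (4/6)(4/6)(2/6)(2/6) = 0.049383.
Weighting by the prior gives 1/3 · 0.01929 = 0.00643, 1/3 · 0.049383 = 0.016461, 1/3 · 0.049383 = 0.016461; summing to 0.039352.
By Bayes' rule, P(r = 2 | data) = (0.016461) / (0.039352) = 0.4183.

0.418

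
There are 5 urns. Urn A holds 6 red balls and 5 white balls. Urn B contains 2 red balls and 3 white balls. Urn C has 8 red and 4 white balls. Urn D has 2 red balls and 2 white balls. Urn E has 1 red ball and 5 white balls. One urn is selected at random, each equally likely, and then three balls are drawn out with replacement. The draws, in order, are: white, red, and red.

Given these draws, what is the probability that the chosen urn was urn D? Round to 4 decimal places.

The likelihood of the observed sequence under each hypothesis: P(data | urn A) = (5/11)(6/11)(6/11) = 0.13524; P(data | urn B) = (3/5)(2/5)(2/5) = 0.096; P(data | urn C) = (4/12)(8/12)(8/12) = 0.14815; P(data | urn D) = (2/4)(2/4)(2/4) = 0.125; P(data | urn E) = (5/6)(1/6)(1/6) = 0.023148.
Multiplying each by its prior: 1/5 · 0.13524 = 0.027047, 1/5 · 0.096 = 0.0192, 1/5 · 0.14815 = 0.02963, 1/5 · 0.125 = 0.025, 1/5 · 0.023148 = 0.0046296; summing to 0.10551.
By Bayes' rule, P(urn D | data) = (0.025) / (0.10551) = 0.23695.

0.2370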